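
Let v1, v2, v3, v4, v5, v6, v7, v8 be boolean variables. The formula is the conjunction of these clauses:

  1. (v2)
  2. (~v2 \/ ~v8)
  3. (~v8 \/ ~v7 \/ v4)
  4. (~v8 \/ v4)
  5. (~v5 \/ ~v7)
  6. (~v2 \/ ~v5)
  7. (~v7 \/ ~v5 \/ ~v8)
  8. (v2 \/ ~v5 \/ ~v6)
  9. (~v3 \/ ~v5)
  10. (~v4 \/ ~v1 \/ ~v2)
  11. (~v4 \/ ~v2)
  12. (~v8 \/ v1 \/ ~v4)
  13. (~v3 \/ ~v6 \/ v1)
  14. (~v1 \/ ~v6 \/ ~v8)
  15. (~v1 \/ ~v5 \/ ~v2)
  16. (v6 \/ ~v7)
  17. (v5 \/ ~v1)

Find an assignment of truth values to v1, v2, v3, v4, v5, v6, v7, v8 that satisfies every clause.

Unit propagation: (v2) forces v2 = True.
(~v8) is a unit clause, so v8 = False.
Unit propagation: (~v5) forces v5 = False.
Unit propagation: (~v4) forces v4 = False.
Unit propagation: (~v1) forces v1 = False.
v7 occurs only negated in the remaining clauses — set v7 = False.
Branch on v3: take v3 = True.
  then v6 is forced to False.

v1 = F, v2 = T, v3 = T, v4 = F, v5 = F, v6 = F, v7 = F, v8 = F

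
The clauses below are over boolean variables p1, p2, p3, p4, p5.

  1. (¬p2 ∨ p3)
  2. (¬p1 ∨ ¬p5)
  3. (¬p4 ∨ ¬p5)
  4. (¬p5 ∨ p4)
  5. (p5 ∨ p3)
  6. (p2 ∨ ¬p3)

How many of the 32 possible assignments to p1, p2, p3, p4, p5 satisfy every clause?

4

Satisfying assignments:
  p1=0 p2=1 p3=1 p4=0 p5=0
  p1=0 p2=1 p3=1 p4=1 p5=0
  p1=1 p2=1 p3=1 p4=0 p5=0
  p1=1 p2=1 p3=1 p4=1 p5=0
Count: 4.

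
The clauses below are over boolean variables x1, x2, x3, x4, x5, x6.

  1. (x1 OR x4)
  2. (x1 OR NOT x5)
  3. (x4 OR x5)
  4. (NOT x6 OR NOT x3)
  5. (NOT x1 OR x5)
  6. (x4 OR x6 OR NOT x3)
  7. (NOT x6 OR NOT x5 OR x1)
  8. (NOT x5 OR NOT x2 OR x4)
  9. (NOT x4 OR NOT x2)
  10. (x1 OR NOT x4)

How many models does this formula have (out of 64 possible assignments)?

5

The models are:
  x1=1 x2=0 x3=0 x4=0 x5=1 x6=0
  x1=1 x2=0 x3=0 x4=0 x5=1 x6=1
  x1=1 x2=0 x3=0 x4=1 x5=1 x6=0
  x1=1 x2=0 x3=0 x4=1 x5=1 x6=1
  x1=1 x2=0 x3=1 x4=1 x5=1 x6=0
That's 5 in total.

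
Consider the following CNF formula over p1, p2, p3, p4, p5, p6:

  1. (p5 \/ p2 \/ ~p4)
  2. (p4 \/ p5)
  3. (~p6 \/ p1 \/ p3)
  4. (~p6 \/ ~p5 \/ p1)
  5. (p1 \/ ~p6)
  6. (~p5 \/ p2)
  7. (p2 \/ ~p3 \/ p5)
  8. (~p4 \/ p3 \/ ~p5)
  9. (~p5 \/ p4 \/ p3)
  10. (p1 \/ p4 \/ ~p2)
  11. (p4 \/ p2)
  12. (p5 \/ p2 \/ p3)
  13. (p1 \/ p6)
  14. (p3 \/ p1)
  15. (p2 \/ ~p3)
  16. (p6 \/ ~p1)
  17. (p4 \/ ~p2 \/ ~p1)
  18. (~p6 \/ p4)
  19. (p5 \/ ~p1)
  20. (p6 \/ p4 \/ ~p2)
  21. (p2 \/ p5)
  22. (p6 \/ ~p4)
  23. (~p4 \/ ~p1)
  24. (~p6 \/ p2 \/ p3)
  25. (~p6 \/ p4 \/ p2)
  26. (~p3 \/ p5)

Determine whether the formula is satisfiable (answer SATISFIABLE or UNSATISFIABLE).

UNSATISFIABLE

p2 = True:
  p1 = True:
    propagation gives p6=True, p4=True; an empty clause results — contradiction.
  p1 = False:
    propagation gives p6=False; an empty clause results — contradiction.
p2 = False:
  propagation gives p5=False; an empty clause results — contradiction.
Every branch closes, so no satisfying assignment exists.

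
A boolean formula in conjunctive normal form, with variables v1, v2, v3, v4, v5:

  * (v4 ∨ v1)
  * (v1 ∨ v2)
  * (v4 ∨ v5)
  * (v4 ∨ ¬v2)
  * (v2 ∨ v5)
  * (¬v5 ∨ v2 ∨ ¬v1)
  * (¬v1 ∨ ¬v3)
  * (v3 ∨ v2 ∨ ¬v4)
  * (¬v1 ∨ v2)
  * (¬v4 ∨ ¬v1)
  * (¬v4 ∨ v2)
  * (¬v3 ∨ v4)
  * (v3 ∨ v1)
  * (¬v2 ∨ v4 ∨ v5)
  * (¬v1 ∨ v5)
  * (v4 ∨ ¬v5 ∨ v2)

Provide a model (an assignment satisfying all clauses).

v1=0, v2=1, v3=1, v4=1, v5=1

Set v1 = False and propagate.
  then v4 is forced to True.
  then v2 is forced to True.
  then v3 is forced to True.
v5 is now unconstrained; take v5 = True.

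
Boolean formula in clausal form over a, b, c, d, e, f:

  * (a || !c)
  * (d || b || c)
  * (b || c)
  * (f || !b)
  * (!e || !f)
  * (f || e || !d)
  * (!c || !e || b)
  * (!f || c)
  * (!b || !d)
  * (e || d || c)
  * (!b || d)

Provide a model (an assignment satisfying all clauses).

a occurs only positively in the remaining clauses — set a = True.
Set b = False and propagate.
  then c is forced to True.
  then e is forced to False.
For the remaining variables, d = True, f = True works.

a=True, b=False, c=True, d=True, e=False, f=True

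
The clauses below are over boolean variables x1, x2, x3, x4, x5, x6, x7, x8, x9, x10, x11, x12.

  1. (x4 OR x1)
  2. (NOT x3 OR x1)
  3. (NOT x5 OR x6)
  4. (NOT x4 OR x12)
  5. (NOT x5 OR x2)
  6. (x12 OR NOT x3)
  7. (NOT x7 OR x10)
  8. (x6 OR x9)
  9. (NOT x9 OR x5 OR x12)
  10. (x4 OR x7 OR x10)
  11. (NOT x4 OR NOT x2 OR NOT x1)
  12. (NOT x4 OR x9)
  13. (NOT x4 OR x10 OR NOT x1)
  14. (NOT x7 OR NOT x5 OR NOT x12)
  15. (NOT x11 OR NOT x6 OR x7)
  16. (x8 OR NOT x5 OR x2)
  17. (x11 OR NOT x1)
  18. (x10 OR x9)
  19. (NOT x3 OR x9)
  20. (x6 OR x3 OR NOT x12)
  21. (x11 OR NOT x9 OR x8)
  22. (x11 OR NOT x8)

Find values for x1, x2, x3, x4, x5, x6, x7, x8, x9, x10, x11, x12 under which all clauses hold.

Pure literal: x10 appears only positively; assign x10 = True.
Branch on x1: take x1 = False.
  then x4 is forced to True.
  then x3 is forced to False.
  then x12 is forced to True.
  then x9 is forced to True.
  then x6 is forced to True.
Set x2 = False and propagate.
  then x5 is forced to False.
The remaining clauses are satisfied by x7 = True, x8 = False, x11 = True.
Every clause has at least one true literal under this assignment.

x1 = F, x2 = F, x3 = F, x4 = T, x5 = F, x6 = T, x7 = T, x8 = F, x9 = T, x10 = T, x11 = T, x12 = T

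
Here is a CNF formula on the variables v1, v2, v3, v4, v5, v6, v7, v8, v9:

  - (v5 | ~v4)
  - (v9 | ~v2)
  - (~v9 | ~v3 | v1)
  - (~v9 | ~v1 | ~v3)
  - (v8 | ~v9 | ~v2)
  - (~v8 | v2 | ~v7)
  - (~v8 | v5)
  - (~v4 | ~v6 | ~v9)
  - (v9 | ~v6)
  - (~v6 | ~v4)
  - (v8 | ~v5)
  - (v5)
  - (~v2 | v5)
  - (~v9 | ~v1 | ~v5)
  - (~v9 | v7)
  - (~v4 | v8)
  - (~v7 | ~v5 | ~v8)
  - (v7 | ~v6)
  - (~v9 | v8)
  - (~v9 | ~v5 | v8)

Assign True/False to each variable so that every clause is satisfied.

v1=True, v2=False, v3=True, v4=True, v5=True, v6=False, v7=False, v8=True, v9=False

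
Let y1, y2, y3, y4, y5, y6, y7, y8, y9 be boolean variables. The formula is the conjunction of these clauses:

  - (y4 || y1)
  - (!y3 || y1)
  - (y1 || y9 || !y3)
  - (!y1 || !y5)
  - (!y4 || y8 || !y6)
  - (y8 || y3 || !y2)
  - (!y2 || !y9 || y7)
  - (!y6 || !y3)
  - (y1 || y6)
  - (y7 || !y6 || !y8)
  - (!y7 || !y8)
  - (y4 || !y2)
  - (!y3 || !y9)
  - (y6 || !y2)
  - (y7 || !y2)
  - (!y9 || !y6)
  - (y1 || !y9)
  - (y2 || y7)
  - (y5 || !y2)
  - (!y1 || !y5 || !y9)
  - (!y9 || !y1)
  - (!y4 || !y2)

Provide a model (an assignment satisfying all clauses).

y1=T, y2=F, y3=F, y4=F, y5=F, y6=F, y7=T, y8=F, y9=F

Set y1 = True and propagate.
  then y5 is forced to False.
  then y2 is forced to False.
  then y7 is forced to True.
  then y8 is forced to False.
  then y9 is forced to False.
Set y3 = False and propagate.
The remaining clauses are satisfied by y4 = False, y6 = False.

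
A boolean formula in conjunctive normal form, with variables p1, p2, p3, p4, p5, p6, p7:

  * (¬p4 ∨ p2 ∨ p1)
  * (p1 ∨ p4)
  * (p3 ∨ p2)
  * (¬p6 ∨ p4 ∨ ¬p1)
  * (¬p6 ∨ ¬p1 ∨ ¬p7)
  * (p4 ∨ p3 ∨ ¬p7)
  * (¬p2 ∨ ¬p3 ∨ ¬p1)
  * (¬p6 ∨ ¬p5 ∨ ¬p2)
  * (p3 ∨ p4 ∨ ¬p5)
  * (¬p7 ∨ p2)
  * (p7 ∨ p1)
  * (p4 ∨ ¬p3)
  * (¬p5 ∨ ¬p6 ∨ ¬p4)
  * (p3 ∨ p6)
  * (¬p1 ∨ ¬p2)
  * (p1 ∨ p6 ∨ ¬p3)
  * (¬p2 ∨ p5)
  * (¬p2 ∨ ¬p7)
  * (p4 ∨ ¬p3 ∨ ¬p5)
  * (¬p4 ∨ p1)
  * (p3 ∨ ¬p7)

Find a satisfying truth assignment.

Branch on p1: take p1 = True.
  then p2 is forced to False.
  then p3 is forced to True.
  then p7 is forced to False.
  then p4 is forced to True.
Set p5 = False and propagate.
p6 is now unconstrained; take p6 = True.

p1 = T  p2 = F  p3 = T  p4 = T  p5 = F  p6 = T  p7 = F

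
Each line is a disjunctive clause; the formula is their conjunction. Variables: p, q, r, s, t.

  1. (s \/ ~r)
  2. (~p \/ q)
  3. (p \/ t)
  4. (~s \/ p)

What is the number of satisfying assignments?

Split on p, then s.
  p=T, s=T: remaining (q,r,t) ∈ {(T,F,F); (T,F,T); (T,T,F); (T,T,T)} — 4.
  p=T, s=F: remaining (q,r,t) ∈ {(T,F,F); (T,F,T)} — 2.
  p=F, s=T: a clause becomes empty — 0.
  p=F, s=F: remaining (q,r,t) ∈ {(F,F,T); (T,F,T)} — 2.
Total: 4 + 2 + 0 + 2 = 8.

8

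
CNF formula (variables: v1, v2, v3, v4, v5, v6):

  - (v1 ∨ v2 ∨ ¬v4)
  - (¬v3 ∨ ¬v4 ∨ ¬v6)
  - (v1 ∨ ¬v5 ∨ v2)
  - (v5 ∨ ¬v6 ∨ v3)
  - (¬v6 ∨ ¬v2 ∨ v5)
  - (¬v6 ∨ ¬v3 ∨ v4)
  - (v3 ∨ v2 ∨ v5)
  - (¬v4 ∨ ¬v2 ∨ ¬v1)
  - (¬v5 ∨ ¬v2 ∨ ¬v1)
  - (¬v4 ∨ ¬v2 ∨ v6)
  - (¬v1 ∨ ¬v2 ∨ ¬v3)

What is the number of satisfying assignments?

16

Case analysis on v2 and v1:
  v2=T, v1=T: remaining (v3,v4,v5,v6) ∈ {(F,F,F,F)} — 1.
  v2=T, v1=F: 6 of the 16 assignments to (v3,v4,v5,v6) work.
  v2=F, v1=T: v4 free; 4 ways for (v3,v5,v6) × 2^1 = 8.
  v2=F, v1=F: remaining (v3,v4,v5,v6) ∈ {(T,F,F,F)} — 1.
Total: 1 + 6 + 8 + 1 = 16.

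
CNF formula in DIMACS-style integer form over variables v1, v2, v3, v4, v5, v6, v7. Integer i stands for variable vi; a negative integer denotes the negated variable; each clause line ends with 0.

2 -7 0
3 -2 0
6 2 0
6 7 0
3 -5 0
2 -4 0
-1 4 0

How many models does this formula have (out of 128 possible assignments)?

21

Case analysis on v2 and v3:
  v2=T, v3=T: v5 free; 9 ways for (v1,v4,v6,v7) × 2^1 = 18.
  v2=T, v3=F: a clause becomes empty — 0.
  v2=F, v3=T: remaining (v1,v4,v5,v6,v7) ∈ {(F,F,F,T,F); (F,F,T,T,F)} — 2.
  v2=F, v3=F: remaining (v1,v4,v5,v6,v7) ∈ {(F,F,F,T,F)} — 1.
Total: 18 + 0 + 2 + 1 = 21.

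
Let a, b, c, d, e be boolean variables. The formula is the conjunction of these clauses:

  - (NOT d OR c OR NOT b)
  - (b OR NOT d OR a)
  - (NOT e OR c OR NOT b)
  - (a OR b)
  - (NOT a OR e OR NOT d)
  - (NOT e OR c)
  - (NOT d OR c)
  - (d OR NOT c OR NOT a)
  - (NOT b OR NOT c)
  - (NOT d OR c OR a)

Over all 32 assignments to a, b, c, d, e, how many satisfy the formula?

The models are:
  a=F b=T c=F d=F e=F
  a=T b=F c=F d=F e=F
  a=T b=F c=T d=T e=T
  a=T b=T c=F d=F e=F
Count: 4.

4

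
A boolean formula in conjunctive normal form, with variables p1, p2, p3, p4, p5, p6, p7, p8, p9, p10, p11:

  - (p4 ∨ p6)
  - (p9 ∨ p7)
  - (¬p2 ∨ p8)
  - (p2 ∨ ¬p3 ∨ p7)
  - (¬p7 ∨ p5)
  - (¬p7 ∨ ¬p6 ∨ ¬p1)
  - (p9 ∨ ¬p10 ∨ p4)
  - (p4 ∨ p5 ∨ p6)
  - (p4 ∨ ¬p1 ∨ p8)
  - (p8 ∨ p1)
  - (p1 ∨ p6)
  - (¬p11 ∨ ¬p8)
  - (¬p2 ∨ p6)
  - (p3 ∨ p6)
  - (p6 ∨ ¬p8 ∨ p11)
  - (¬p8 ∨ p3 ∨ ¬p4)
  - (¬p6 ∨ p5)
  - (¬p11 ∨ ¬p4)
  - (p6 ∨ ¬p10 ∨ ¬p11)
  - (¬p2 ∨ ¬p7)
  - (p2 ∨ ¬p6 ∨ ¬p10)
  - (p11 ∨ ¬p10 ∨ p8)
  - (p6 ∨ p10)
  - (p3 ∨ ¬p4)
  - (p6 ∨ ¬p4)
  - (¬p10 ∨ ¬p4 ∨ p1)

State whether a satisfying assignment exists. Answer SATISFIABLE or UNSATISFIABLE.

SATISFIABLE

p5 occurs only positively in the remaining clauses — set p5 = True.
Pure literal: p9 appears only positively; assign p9 = True.
Branch on p1: take p1 = True.
Branch on p2: take p2 = True.
  then p8 is forced to True.
  then p11 is forced to False.
  then p6 is forced to True.
  then p7 is forced to False.
Set p3 = False and propagate.
  then p4 is forced to False.
p10 is now unconstrained; take p10 = False.
Every clause has at least one true literal under this assignment.
So p1=1, p2=1, p3=0, p4=0, p5=1, p6=1, p7=0, p8=1, p9=1, p10=0, p11=0 is a satisfying assignment.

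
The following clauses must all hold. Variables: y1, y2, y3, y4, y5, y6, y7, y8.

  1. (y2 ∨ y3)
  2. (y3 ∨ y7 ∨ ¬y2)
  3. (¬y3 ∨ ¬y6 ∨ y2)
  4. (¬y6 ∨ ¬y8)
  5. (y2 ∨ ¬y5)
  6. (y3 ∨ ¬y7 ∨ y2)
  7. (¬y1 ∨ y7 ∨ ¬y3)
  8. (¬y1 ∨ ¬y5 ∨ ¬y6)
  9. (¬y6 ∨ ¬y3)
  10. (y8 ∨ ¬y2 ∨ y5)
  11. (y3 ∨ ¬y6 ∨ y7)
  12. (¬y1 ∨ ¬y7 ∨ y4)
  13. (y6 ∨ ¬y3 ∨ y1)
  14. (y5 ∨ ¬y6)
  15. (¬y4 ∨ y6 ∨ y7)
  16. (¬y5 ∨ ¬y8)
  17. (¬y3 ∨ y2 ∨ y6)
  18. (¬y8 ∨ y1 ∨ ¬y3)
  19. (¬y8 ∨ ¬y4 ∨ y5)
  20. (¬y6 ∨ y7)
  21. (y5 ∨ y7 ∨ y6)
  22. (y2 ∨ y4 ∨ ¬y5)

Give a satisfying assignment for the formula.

y1 = True  y2 = True  y3 = False  y4 = True  y5 = True  y6 = False  y7 = True  y8 = False

Check each clause:
  1. (y2 ∨ y3) — y2 is true.
  2. (¬y2 ∨ y7 ∨ y3) — y7 is true.
  3. (y2 ∨ ¬y6 ∨ ¬y3) — ¬y6 is true.
  4. (¬y8 ∨ ¬y6) — ¬y8 is true.
  5. (y2 ∨ ¬y5) — y2 is true.
  6. (¬y7 ∨ y2 ∨ y3) — y2 is true.
  7. (¬y3 ∨ ¬y1 ∨ y7) — ¬y3 is true.
  8. (¬y6 ∨ ¬y1 ∨ ¬y5) — ¬y6 is true.
  9. (¬y6 ∨ ¬y3) — ¬y6 is true.
  10. (¬y2 ∨ y8 ∨ y5) — y5 is true.
  11. (¬y6 ∨ y7 ∨ y3) — ¬y6 is true.
  12. (¬y1 ∨ ¬y7 ∨ y4) — y4 is true.
  13. (y6 ∨ y1 ∨ ¬y3) — y1 is true.
  14. (¬y6 ∨ y5) — ¬y6 is true.
  15. (y7 ∨ ¬y4 ∨ y6) — y7 is true.
  16. (¬y5 ∨ ¬y8) — ¬y8 is true.
  17. (y6 ∨ y2 ∨ ¬y3) — y2 is true.
  18. (¬y3 ∨ y1 ∨ ¬y8) — ¬y8 is true.
  19. (¬y4 ∨ ¬y8 ∨ y5) — ¬y8 is true.
  20. (y7 ∨ ¬y6) — ¬y6 is true.
  21. (y7 ∨ y5 ∨ y6) — y5 is true.
  22. (y2 ∨ ¬y5 ∨ y4) — y2 is true.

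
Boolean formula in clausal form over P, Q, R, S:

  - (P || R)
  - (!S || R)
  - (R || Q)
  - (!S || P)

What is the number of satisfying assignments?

Split on R, then P.
  R=T, P=T: remaining (Q,S) ∈ {(F,F); (F,T); (T,F); (T,T)} — 4.
  R=T, P=F: remaining (Q,S) ∈ {(F,F); (T,F)} — 2.
  R=F, P=T: remaining (Q,S) ∈ {(T,F)} — 1.
  R=F, P=F: a clause becomes empty — 0.
Total: 4 + 2 + 1 + 0 = 7.

7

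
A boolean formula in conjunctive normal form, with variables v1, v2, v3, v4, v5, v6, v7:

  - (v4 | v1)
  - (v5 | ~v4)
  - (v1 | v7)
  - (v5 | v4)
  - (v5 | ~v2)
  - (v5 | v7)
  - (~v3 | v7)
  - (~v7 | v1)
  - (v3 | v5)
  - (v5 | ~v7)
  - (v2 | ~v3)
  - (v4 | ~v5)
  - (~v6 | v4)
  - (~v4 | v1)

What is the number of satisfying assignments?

10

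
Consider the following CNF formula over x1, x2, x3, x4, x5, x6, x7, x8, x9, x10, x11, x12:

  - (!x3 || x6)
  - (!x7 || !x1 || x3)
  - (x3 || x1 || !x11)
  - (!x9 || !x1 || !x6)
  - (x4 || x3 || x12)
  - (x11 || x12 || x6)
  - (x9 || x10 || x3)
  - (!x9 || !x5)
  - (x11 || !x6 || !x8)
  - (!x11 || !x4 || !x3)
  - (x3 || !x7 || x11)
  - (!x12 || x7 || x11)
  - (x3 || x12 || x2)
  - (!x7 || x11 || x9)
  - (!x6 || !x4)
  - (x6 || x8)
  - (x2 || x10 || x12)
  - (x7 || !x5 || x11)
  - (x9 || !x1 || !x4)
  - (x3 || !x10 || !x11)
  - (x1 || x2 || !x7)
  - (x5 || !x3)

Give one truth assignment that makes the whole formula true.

x2 occurs only positively in the remaining clauses — set x2 = True.
Branch on x1: take x1 = False.
The remaining clauses are satisfied by x3 = True, x4 = False, x5 = True, x6 = True, x7 = True, x8 = False, x9 = False, x10 = False, x11 = True, x12 = True.

x1=False  x2=True  x3=True  x4=False  x5=True  x6=True  x7=True  x8=False  x9=False  x10=False  x11=True  x12=True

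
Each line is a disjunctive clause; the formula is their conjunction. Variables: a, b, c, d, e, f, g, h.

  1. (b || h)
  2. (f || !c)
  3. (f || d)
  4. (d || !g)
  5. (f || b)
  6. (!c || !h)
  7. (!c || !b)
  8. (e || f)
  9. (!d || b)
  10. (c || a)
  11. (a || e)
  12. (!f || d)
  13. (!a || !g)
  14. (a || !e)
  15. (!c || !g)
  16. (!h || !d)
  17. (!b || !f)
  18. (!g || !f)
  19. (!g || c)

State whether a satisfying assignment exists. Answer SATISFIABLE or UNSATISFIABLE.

SATISFIABLE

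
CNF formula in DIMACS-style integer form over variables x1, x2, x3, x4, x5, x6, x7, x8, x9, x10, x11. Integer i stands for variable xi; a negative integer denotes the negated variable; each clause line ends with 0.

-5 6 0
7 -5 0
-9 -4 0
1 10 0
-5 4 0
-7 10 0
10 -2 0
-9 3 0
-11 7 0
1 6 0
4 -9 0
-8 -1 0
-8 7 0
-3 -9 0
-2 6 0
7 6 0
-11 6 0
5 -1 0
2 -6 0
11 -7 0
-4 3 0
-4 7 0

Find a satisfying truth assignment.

x1=0, x2=1, x3=0, x4=0, x5=0, x6=1, x7=0, x8=0, x9=0, x10=1, x11=0

Pure literal: x8 appears only negated; assign x8 = False.
Pure literal: x9 appears only negated; assign x9 = False.
Branch on x1: take x1 = False.
  then x10 is forced to True.
  then x6 is forced to True.
  then x2 is forced to True.
Try x3 = False.
  then x4 is forced to False.
  then x5 is forced to False.
For the remaining variables, x7 = False, x11 = False works.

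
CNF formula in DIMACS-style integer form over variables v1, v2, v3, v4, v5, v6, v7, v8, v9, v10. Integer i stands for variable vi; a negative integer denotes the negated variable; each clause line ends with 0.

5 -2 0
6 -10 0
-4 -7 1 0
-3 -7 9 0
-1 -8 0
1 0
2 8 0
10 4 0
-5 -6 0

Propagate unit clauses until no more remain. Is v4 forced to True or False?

True

(v1) stands alone — v1 = True.
(¬v1 ∨ ¬v8) with v1 = True leaves only ¬v8, so v8 = False.
In (v2 ∨ v8), v8 is now false; v2 must hold, so v2 = True.
In (¬v2 ∨ v5), ¬v2 is now false; v5 must hold, so v5 = True.
From (¬v5 ∨ ¬v6) and v5 = True: v6 = False.
(¬v10 ∨ v6) with v6 = False leaves only ¬v10, so v10 = False.
(v4 ∨ v10) with v10 = False leaves only v4, so v4 = True.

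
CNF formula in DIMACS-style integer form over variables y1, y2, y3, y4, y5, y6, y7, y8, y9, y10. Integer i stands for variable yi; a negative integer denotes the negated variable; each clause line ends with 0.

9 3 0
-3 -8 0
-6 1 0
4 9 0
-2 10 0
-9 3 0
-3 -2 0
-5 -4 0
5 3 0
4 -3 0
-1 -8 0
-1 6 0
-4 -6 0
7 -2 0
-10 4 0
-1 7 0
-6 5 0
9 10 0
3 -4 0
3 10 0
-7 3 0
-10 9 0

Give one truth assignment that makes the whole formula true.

y2 occurs only negated in the remaining clauses — set y2 = False.
y8 occurs only negated in the remaining clauses — set y8 = False.
Try y1 = False.
  then y6 is forced to False.
Try y3 = True.
  then y4 is forced to True.
  then y5 is forced to False.
The remaining clauses are satisfied by y7 = False, y9 = True, y10 = False.

y1 = False  y2 = False  y3 = True  y4 = True  y5 = False  y6 = False  y7 = False  y8 = False  y9 = True  y10 = False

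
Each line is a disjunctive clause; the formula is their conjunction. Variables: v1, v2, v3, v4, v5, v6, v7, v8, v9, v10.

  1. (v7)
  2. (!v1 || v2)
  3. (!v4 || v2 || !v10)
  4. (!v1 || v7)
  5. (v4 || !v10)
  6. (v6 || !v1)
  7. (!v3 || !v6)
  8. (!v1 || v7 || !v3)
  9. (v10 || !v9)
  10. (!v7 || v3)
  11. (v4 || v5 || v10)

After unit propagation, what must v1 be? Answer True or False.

False

Unit clause (v7) sets v7 = True.
In (v3 || !v7), !v7 is now false; v3 must hold, so v3 = True.
(!v3 || !v6) with v3 = True leaves only !v6, so v6 = False.
In (v6 || !v1), v6 is now false; !v1 must hold, so v1 = False.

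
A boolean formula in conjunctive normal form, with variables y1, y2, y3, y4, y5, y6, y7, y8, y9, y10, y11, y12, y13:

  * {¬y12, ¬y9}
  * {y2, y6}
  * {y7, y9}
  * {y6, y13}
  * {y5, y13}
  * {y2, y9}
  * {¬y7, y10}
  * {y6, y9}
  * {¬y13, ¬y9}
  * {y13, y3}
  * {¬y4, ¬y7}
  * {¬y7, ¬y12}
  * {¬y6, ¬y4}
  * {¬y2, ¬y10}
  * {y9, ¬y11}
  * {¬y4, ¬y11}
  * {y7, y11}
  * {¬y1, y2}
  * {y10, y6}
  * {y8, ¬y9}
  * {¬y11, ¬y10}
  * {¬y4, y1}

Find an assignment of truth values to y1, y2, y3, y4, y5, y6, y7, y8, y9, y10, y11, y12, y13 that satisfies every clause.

y1 = 0  y2 = 0  y3 = 1  y4 = 0  y5 = 1  y6 = 1  y7 = 1  y8 = 1  y9 = 1  y10 = 1  y11 = 0  y12 = 0  y13 = 0

y3 occurs only positively in the remaining clauses — set y3 = True.
y4 occurs only negated in the remaining clauses — set y4 = False.
Set y1 = False and propagate.
The remaining clauses are satisfied by y2 = False, y5 = True, y6 = True, y7 = True, y8 = True, y9 = True, y10 = True, y11 = False, y12 = False, y13 = False.
Every clause has at least one true literal under this assignment.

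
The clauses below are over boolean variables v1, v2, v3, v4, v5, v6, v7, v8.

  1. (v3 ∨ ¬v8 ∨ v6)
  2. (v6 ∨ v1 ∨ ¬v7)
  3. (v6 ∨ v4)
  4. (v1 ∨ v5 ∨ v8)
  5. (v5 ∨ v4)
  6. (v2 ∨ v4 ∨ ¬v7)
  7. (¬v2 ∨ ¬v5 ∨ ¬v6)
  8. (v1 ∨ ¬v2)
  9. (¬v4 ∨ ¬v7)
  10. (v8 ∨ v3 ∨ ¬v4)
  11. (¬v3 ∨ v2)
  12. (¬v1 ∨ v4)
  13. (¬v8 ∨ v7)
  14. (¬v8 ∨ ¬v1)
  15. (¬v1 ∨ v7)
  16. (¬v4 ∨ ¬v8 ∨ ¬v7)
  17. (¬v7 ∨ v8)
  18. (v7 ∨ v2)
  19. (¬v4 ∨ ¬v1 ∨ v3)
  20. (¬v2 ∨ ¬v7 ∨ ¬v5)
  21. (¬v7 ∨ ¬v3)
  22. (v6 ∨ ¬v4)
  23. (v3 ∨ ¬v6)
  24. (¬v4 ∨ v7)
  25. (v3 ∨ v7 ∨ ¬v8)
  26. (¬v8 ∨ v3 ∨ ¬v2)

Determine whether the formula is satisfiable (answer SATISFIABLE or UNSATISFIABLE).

UNSATISFIABLE

v7 = True:
  propagation gives v4=False, v6=True, v5=True, v2=True; an empty clause results — contradiction.
v7 = False:
  propagation gives v8=False, v1=False, v5=True, v2=False; an empty clause results — contradiction.
Every branch closes, so no satisfying assignment exists.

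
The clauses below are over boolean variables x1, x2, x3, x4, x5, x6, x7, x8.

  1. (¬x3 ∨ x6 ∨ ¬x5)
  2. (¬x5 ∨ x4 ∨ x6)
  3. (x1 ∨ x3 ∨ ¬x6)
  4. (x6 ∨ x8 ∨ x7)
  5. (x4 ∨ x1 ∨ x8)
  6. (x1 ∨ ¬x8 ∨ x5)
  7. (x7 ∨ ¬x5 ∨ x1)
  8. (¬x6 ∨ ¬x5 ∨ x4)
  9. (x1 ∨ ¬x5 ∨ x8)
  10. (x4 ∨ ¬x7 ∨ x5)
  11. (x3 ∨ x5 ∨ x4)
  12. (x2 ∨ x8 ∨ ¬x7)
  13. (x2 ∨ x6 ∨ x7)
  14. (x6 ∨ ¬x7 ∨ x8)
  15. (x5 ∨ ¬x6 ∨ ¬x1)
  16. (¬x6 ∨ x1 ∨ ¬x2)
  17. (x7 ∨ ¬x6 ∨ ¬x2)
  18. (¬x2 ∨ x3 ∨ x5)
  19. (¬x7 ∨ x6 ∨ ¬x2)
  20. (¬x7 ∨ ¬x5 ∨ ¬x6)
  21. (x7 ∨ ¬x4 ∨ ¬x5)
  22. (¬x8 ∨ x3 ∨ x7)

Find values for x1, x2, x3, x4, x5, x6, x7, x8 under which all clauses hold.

x1=T, x2=T, x3=T, x4=F, x5=F, x6=F, x7=F, x8=T

Set x1 = True and propagate.
Branch on x2: take x2 = True.
For the remaining variables, x3 = True, x4 = False, x5 = False, x6 = False, x7 = False, x8 = True works.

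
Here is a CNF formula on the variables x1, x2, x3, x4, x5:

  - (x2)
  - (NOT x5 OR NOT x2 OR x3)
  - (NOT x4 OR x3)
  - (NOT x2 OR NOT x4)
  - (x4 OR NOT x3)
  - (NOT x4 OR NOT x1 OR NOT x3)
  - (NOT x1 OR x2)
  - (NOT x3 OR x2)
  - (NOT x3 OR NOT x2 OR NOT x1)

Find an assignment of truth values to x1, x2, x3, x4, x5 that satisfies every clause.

x1 = False, x2 = True, x3 = False, x4 = False, x5 = False

Check each clause:
  1. (x2) — x2 is true.
  2. (x3 OR NOT x5 OR NOT x2) — NOT x5 is true.
  3. (x3 OR NOT x4) — NOT x4 is true.
  4. (NOT x2 OR NOT x4) — NOT x4 is true.
  5. (NOT x3 OR x4) — NOT x3 is true.
  6. (NOT x3 OR NOT x4 OR NOT x1) — NOT x4 is true.
  7. (NOT x1 OR x2) — x2 is true.
  8. (x2 OR NOT x3) — x2 is true.
  9. (NOT x1 OR NOT x3 OR NOT x2) — NOT x3 is true.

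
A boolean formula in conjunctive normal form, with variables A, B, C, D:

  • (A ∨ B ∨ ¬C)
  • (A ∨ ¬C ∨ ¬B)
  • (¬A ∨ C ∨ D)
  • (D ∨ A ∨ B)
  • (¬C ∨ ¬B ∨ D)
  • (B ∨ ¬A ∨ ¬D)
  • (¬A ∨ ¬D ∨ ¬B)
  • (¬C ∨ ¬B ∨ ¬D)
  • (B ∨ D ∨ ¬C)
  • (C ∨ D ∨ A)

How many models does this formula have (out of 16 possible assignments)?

The models are:
  A=0 B=0 C=0 D=1
  A=0 B=1 C=0 D=1
Count: 2.

2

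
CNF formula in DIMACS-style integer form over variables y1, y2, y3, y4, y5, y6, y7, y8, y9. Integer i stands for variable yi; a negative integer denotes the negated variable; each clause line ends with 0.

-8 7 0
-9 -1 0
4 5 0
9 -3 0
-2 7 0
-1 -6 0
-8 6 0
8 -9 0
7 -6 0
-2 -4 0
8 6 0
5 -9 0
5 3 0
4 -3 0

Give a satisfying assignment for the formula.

y1 occurs only negated in the remaining clauses — set y1 = False.
Pure literal: y2 appears only negated; assign y2 = False.
Branch on y3: take y3 = False.
  then y5 is forced to True.
Try y6 = True.
  then y7 is forced to True.
Set y8 = True and propagate.
y4, y9 are now unconstrained; take y4 = True, y9 = False.
Every clause has at least one true literal under this assignment.

y1=0, y2=0, y3=0, y4=1, y5=1, y6=1, y7=1, y8=1, y9=0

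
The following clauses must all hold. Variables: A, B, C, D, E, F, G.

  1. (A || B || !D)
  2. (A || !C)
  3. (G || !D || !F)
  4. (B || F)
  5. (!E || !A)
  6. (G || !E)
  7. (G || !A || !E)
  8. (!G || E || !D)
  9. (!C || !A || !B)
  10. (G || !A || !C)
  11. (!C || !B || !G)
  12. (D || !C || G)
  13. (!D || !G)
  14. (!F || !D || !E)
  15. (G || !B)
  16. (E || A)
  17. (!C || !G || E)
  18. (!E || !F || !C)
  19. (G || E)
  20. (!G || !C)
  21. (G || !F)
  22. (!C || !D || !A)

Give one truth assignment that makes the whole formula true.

A=True, B=True, C=False, D=False, E=False, F=True, G=True

Check each clause:
  1. (A || B || !D) — A is true.
  2. (A || !C) — A is true.
  3. (!D || !F || G) — !D is true.
  4. (B || F) — B is true.
  5. (!E || !A) — !E is true.
  6. (G || !E) — !E is true.
  7. (G || !A || !E) — !E is true.
  8. (!G || E || !D) — !D is true.
  9. (!C || !A || !B) — !C is true.
  10. (!C || G || !A) — !C is true.
  11. (!C || !G || !B) — !C is true.
  12. (D || G || !C) — !C is true.
  13. (!D || !G) — !D is true.
  14. (!D || !F || !E) — !E is true.
  15. (!B || G) — G is true.
  16. (E || A) — A is true.
  17. (!C || E || !G) — !C is true.
  18. (!E || !C || !F) — !E is true.
  19. (E || G) — G is true.
  20. (!G || !C) — !C is true.
  21. (!F || G) — G is true.
  22. (!A || !D || !C) — !D is true.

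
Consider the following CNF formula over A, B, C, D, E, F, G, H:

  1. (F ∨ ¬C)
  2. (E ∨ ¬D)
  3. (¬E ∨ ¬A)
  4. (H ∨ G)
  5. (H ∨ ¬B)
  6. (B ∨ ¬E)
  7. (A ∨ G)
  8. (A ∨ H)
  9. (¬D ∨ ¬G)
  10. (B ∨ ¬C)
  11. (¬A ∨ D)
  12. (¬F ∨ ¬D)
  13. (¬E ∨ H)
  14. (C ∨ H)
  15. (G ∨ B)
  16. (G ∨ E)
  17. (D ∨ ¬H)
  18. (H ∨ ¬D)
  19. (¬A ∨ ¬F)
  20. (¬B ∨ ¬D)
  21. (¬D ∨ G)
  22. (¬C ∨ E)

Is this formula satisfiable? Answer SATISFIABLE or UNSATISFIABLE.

D = True:
  propagation gives E=True, A=False, B=True; an empty clause results — contradiction.
D = False:
  propagation gives A=False, G=True, H=True; an empty clause results — contradiction.
Every branch closes, so no satisfying assignment exists.

UNSATISFIABLE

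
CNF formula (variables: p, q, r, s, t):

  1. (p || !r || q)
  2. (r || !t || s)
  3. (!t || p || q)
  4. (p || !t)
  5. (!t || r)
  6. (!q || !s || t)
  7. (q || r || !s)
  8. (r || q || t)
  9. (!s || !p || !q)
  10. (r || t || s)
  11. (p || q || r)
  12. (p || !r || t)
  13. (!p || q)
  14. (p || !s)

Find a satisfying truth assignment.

p = True  q = True  r = True  s = False  t = True

Check each clause:
  1. (p || q || !r) — p is true.
  2. (r || s || !t) — r is true.
  3. (!t || p || q) — p is true.
  4. (!t || p) — p is true.
  5. (r || !t) — r is true.
  6. (t || !s || !q) — !s is true.
  7. (r || !s || q) — q is true.
  8. (t || q || r) — q is true.
  9. (!p || !s || !q) — !s is true.
  10. (r || t || s) — r is true.
  11. (p || q || r) — p is true.
  12. (t || p || !r) — p is true.
  13. (!p || q) — q is true.
  14. (!s || p) — p is true.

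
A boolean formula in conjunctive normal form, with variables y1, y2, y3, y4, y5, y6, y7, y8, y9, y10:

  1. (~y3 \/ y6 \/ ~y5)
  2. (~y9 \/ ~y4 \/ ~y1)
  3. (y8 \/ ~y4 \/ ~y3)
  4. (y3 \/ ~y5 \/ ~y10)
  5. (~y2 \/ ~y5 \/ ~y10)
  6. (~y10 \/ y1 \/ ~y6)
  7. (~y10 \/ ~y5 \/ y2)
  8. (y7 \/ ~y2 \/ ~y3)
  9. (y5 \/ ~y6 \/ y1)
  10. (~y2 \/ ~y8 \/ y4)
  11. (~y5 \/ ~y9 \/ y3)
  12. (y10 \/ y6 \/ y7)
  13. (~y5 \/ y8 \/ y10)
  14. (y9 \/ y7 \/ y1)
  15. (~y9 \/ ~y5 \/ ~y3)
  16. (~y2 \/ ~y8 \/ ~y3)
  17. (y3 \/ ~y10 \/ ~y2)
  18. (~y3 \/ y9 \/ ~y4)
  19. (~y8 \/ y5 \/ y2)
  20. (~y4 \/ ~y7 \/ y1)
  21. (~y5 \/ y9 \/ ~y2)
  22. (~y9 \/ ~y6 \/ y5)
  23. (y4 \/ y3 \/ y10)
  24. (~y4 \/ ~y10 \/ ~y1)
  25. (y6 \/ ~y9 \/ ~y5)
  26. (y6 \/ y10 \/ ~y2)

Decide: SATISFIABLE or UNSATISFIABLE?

Try y1 = True.
Branch on y2: take y2 = True.
Branch on y3: take y3 = False.
  then y10 is forced to False.
  then y4 is forced to True.
  then y9 is forced to False.
  then y5 is forced to False.
  then y6 is forced to True.
y7, y8 are now unconstrained; take y7 = False, y8 = True.
So y1 = T, y2 = T, y3 = F, y4 = T, y5 = F, y6 = T, y7 = F, y8 = T, y9 = F, y10 = F is a satisfying assignment.

SATISFIABLE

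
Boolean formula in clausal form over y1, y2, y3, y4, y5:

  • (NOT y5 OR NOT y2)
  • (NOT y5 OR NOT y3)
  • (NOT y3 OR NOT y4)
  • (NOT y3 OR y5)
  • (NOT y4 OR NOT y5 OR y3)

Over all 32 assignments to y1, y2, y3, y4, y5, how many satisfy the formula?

10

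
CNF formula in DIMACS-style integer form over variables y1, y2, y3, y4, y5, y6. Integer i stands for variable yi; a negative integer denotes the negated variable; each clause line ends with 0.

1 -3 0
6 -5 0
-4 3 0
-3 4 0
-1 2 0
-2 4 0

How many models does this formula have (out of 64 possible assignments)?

6

The models are:
  y1=0 y2=0 y3=0 y4=0 y5=0 y6=0
  y1=0 y2=0 y3=0 y4=0 y5=0 y6=1
  y1=0 y2=0 y3=0 y4=0 y5=1 y6=1
  y1=1 y2=1 y3=1 y4=1 y5=0 y6=0
  y1=1 y2=1 y3=1 y4=1 y5=0 y6=1
  y1=1 y2=1 y3=1 y4=1 y5=1 y6=1
That's 6 in total.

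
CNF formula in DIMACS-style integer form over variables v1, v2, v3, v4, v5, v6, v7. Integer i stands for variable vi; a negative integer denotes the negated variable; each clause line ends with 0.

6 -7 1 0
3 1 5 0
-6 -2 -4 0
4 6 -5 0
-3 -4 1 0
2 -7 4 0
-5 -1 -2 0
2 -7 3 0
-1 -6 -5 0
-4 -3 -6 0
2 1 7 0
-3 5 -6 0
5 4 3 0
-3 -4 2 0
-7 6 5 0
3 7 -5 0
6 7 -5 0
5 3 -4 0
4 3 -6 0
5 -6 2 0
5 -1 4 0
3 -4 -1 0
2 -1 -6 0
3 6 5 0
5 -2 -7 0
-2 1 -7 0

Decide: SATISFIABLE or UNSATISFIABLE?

Branch on v1: take v1 = False.
Try v2 = True.
  then v7 is forced to False.
For the remaining variables, v3 = True, v4 = False, v5 = False, v6 = False works.
Every clause has at least one true literal under this assignment.
So v1=F  v2=T  v3=T  v4=F  v5=F  v6=F  v7=F is a satisfying assignment.

SATISFIABLE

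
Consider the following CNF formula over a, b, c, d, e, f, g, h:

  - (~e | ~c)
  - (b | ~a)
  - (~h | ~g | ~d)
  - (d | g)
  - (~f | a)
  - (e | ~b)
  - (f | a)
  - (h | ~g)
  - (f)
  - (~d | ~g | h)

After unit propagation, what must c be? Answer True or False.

(f) is a unit clause: f = True.
(a | ~f): since f = True, the clause reduces to (a). a = True.
From (b | ~a) and a = True: b = True.
In (~b | e), ~b is now false; e must hold, so e = True.
(~c | ~e) with e = True leaves only ~c, so c = False.

False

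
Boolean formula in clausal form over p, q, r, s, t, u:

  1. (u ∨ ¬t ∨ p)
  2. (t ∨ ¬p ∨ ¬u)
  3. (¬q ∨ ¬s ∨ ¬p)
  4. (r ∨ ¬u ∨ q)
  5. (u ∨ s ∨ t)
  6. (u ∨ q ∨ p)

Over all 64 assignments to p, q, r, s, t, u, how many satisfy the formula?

Split on u, then p.
  u=1, p=1: remaining (q,r,s,t) ∈ {(0,1,0,1); (0,1,1,1); (1,0,0,1); (1,1,0,1)} — 4.
  u=1, p=0: s, t free; 3 ways for (q,r) × 2^2 = 12.
  u=0, p=1: r free; 4 ways for (q,s,t) × 2^1 = 8.
  u=0, p=0: remaining (q,r,s,t) ∈ {(1,0,1,0); (1,1,1,0)} — 2.
Total: 4 + 12 + 8 + 2 = 26.

26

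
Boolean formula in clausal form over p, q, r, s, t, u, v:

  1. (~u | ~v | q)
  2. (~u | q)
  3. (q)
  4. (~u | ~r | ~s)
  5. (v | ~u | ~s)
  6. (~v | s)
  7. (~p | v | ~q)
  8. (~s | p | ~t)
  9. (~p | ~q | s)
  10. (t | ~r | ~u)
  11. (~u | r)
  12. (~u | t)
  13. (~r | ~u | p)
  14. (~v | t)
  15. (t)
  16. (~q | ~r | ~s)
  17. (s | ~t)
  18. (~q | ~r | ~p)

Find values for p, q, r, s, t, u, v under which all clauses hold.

(q) is a unit clause, so q = True.
The clause (t) is unit: t must be True.
Unit propagation: (s) forces s = True.
(p) is a unit clause, so p = True.
The clause (v) is unit: v must be True.
(~r) is a unit clause, so r = False.
Unit propagation: (~u) forces u = False.
Every clause has at least one true literal under this assignment.

p = T, q = T, r = F, s = T, t = T, u = F, v = T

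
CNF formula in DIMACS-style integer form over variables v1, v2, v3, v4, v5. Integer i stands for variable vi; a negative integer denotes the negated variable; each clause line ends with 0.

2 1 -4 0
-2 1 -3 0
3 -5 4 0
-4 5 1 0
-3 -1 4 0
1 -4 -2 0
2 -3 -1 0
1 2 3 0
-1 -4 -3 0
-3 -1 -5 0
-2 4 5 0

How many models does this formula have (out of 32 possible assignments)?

7

Split on v1, then v3.
  v1=T, v3=T: a clause becomes empty — 0.
  v1=T, v3=F: 5 of the 8 assignments to (v2,v4,v5) work.
  v1=F, v3=T: remaining (v2,v4,v5) ∈ {(F,F,F); (F,F,T)} — 2.
  v1=F, v3=F: a clause becomes empty — 0.
Total: 0 + 5 + 2 + 0 = 7.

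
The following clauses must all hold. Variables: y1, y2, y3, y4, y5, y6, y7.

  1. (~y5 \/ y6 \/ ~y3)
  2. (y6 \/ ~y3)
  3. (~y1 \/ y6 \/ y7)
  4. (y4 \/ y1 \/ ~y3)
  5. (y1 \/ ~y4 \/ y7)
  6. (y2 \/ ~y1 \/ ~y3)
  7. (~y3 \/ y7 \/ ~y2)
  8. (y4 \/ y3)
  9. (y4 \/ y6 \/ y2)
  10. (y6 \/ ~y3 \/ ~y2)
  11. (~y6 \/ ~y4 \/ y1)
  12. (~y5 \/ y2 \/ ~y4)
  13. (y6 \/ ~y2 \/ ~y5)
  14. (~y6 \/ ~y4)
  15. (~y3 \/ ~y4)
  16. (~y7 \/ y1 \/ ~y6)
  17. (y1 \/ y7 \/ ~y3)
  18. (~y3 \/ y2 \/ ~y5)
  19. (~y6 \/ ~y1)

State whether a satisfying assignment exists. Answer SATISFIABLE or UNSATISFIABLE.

SATISFIABLE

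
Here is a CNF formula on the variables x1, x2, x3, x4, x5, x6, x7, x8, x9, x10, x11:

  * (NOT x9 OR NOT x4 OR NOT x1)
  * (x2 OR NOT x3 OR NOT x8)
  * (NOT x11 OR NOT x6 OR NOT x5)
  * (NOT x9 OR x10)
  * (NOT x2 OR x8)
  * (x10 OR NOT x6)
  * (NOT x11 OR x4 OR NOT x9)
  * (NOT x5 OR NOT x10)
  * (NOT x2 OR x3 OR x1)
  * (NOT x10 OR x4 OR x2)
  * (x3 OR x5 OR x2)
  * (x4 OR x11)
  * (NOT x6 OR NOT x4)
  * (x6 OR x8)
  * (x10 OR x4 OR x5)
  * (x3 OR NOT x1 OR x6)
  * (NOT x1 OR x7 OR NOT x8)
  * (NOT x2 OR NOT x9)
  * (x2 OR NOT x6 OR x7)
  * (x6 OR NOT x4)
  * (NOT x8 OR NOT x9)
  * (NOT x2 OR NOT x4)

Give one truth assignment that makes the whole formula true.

x1=False  x2=False  x3=False  x4=False  x5=True  x6=False  x7=True  x8=True  x9=False  x10=False  x11=True

Pure literal: x7 appears only positively; assign x7 = True.
x9 occurs only negated in the remaining clauses — set x9 = False.
Set x1 = False and propagate.
Try x2 = False.
Set x3 = False and propagate.
  then x5 is forced to True.
  then x10 is forced to False.
  then x6 is forced to False.
  then x8 is forced to True.
  then x4 is forced to False.
  then x11 is forced to True.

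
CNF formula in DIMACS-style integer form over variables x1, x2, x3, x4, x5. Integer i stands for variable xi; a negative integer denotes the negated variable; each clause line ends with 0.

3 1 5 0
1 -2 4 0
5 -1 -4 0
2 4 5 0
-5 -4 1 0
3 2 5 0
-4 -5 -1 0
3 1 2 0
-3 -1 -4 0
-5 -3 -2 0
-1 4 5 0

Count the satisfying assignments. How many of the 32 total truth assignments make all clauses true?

6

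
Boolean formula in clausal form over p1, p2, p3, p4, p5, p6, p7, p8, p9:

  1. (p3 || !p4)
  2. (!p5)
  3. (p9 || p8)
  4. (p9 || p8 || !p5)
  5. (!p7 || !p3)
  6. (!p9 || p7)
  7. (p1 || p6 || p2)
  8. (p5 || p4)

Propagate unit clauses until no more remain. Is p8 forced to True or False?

(!p5) is a unit clause: p5 = False.
From (p5 || p4) and p5 = False: p4 = True.
From (!p4 || p3) and p4 = True: p3 = True.
(!p7 || !p3) with p3 = True leaves only !p7, so p7 = False.
(!p9 || p7): since p7 = False, the clause reduces to (!p9). p9 = False.
(p8 || p9) with p9 = False leaves only p8, so p8 = True.

True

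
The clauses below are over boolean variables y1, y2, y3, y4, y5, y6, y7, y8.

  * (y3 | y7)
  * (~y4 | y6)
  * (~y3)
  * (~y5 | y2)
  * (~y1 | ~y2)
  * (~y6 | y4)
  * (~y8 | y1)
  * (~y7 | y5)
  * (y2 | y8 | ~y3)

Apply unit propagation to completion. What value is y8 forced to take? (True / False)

Unit clause (~y3) sets y3 = False.
From (y3 | y7) and y3 = False: y7 = True.
From (y5 | ~y7) and y7 = True: y5 = True.
(y2 | ~y5): since y5 = True, the clause reduces to (y2). y2 = True.
In (~y2 | ~y1), ~y2 is now false; ~y1 must hold, so y1 = False.
From (y1 | ~y8) and y1 = False: y8 = False.

False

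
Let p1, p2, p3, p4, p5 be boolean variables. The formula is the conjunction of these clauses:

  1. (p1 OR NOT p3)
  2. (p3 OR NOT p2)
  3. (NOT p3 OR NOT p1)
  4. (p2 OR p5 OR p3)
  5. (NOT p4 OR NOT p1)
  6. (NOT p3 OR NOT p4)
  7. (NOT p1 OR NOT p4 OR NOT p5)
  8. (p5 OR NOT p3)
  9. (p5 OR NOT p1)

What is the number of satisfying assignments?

The models are:
  p1=0 p2=0 p3=0 p4=0 p5=1
  p1=0 p2=0 p3=0 p4=1 p5=1
  p1=1 p2=0 p3=0 p4=0 p5=1
Count: 3.

3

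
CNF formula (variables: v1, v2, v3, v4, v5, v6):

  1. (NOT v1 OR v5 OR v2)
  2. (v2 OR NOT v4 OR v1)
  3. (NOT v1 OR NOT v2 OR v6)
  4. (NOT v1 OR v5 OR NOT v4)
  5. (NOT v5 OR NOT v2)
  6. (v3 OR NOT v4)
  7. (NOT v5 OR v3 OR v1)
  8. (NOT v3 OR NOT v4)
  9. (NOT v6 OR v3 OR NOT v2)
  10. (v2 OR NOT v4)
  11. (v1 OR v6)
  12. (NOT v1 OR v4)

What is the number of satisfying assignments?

4

Satisfying assignments:
  v1=F v2=F v3=F v4=F v5=F v6=T
  v1=F v2=F v3=T v4=F v5=F v6=T
  v1=F v2=F v3=T v4=F v5=T v6=T
  v1=F v2=T v3=T v4=F v5=F v6=T
That's 4 in total.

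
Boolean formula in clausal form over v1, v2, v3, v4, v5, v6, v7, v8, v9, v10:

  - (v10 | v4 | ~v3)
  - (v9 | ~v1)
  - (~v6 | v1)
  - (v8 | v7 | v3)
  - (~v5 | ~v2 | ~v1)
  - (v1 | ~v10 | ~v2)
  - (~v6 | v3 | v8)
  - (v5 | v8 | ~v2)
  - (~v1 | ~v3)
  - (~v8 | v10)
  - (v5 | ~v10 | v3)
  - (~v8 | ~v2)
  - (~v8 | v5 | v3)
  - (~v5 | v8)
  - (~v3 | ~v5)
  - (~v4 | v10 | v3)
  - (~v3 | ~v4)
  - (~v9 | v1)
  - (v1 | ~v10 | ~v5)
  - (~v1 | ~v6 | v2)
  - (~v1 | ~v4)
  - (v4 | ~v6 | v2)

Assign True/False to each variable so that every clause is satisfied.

v1=T, v2=F, v3=F, v4=F, v5=T, v6=F, v7=T, v8=T, v9=T, v10=T

Check each clause:
  1. (~v3 | v10 | v4) — v10 is true.
  2. (v9 | ~v1) — v9 is true.
  3. (v1 | ~v6) — v1 is true.
  4. (v3 | v8 | v7) — v8 is true.
  5. (~v2 | ~v1 | ~v5) — ~v2 is true.
  6. (~v2 | v1 | ~v10) — v1 is true.
  7. (v8 | ~v6 | v3) — v8 is true.
  8. (~v2 | v8 | v5) — v8 is true.
  9. (~v1 | ~v3) — ~v3 is true.
  10. (~v8 | v10) — v10 is true.
  11. (v3 | ~v10 | v5) — v5 is true.
  12. (~v8 | ~v2) — ~v2 is true.
  13. (~v8 | v5 | v3) — v5 is true.
  14. (~v5 | v8) — v8 is true.
  15. (~v3 | ~v5) — ~v3 is true.
  16. (v10 | v3 | ~v4) — v10 is true.
  17. (~v3 | ~v4) — ~v4 is true.
  18. (~v9 | v1) — v1 is true.
  19. (~v5 | v1 | ~v10) — v1 is true.
  20. (~v1 | ~v6 | v2) — ~v6 is true.
  21. (~v4 | ~v1) — ~v4 is true.
  22. (v4 | v2 | ~v6) — ~v6 is true.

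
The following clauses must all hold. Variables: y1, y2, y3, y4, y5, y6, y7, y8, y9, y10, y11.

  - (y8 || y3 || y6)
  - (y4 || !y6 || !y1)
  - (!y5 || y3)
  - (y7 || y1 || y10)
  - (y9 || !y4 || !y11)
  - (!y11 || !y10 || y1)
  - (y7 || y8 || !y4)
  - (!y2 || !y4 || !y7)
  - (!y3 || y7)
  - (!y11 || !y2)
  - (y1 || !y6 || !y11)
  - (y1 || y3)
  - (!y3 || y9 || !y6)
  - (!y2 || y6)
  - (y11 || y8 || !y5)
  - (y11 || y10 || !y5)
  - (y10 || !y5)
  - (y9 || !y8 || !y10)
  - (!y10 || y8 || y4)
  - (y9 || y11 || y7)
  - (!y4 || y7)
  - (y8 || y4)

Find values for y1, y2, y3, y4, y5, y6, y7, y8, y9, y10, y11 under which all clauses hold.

y1=False, y2=True, y3=True, y4=False, y5=True, y6=True, y7=True, y8=True, y9=True, y10=True, y11=False

Check each clause:
  1. (y6 || y8 || y3) — y8 is true.
  2. (!y6 || y4 || !y1) — !y1 is true.
  3. (!y5 || y3) — y3 is true.
  4. (y10 || y1 || y7) — y10 is true.
  5. (y9 || !y11 || !y4) — y9 is true.
  6. (!y11 || !y10 || y1) — !y11 is true.
  7. (y7 || !y4 || y8) — y8 is true.
  8. (!y4 || !y7 || !y2) — !y4 is true.
  9. (!y3 || y7) — y7 is true.
  10. (!y2 || !y11) — !y11 is true.
  11. (!y11 || !y6 || y1) — !y11 is true.
  12. (y3 || y1) — y3 is true.
  13. (!y3 || !y6 || y9) — y9 is true.
  14. (!y2 || y6) — y6 is true.
  15. (y11 || !y5 || y8) — y8 is true.
  16. (!y5 || y11 || y10) — y10 is true.
  17. (!y5 || y10) — y10 is true.
  18. (y9 || !y10 || !y8) — y9 is true.
  19. (y8 || !y10 || y4) — y8 is true.
  20. (y11 || y7 || y9) — y9 is true.
  21. (y7 || !y4) — !y4 is true.
  22. (y4 || y8) — y8 is true.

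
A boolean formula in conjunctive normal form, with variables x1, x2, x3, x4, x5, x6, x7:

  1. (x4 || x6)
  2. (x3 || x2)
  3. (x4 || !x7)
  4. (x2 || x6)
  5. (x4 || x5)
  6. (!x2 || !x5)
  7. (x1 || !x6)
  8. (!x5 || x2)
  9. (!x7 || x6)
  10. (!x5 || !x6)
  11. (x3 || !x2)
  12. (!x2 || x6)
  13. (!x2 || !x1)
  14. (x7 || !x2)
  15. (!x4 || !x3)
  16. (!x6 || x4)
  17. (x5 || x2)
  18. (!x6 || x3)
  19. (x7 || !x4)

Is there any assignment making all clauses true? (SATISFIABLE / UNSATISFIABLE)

x2 = True:
  propagation gives x5=False, x4=True, x3=True; an empty clause results — contradiction.
x2 = False:
  propagation gives x3=True, x6=True, x1=True, x5=False; an empty clause results — contradiction.
Every branch closes, so no satisfying assignment exists.

UNSATISFIABLE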